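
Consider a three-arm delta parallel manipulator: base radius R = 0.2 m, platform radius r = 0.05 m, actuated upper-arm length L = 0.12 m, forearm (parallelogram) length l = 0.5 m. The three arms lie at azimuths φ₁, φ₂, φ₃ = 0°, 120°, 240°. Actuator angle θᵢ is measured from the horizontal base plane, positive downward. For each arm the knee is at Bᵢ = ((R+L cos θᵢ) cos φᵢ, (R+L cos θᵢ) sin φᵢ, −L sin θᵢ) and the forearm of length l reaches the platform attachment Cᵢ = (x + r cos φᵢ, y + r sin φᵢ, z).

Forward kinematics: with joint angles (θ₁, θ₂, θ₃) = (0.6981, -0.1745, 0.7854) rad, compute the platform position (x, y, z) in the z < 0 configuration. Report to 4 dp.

φ1=0.0°: virtual centre (0.2419, 0.0000, -0.0771), radius l
arm 2 at φ=120.0°: (R−r)+L cos θ2 = 0.2682;  O2 = (-0.1341, 0.2322, 0.0208)
arm 3 at φ=240.0°: (R−r)+L cos θ3 = 0.2349;  O3 = (-0.1174, -0.2034, -0.0849)
eliminate P² terms by subtracting sphere 1 from 2 and 3
[-0.7520 0.4645 0.1959]·P = 0.0079;  [-0.7187 -0.4068 -0.0154]·P = -0.0021
Cramer: x(z) = -0.0035+0.1134z;  y(z) = 0.0113-0.2383z
into |P−O₁|² = l²: 1.0696z² + 0.0932z + -0.1837 = 0;  Δ = 0.7947;  z = -0.4603 or 0.3731 → z<0 root = -0.4603
x = -0.0556, y = 0.1210

(-0.0556, 0.1210, -0.4603)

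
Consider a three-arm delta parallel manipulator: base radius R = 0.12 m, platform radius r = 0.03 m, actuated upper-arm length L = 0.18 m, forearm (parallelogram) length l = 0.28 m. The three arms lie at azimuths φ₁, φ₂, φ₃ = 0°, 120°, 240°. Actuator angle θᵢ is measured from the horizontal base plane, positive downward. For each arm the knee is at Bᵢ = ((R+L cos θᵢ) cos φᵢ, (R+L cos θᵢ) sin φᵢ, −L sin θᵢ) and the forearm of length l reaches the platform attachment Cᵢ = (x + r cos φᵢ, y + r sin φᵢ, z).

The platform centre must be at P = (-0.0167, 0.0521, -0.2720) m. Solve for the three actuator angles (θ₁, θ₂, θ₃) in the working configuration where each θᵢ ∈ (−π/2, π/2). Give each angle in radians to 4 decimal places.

θ₁ = 0.7854, θ₂ = 0.4362, θ₃ = 0.8729

arm 1 (φ=0.0°): x'=-0.0167, y'=0.0521
  A=0.1067, B=-0.2720, C=(l²−L²−A²−y'²−z²)/(2L)=-0.1169
  √(A²+B²)=0.2922;  θ1 = -1.1970+1.9824 ≈ 0.7854
arm 2 (φ=120.0°): x'=0.0535, y'=-0.0116
  A=0.0365, B=-0.2720, C=(l²−L²−A²−y'²−z²)/(2L)=-0.0818
  γ=atan2(-0.2720,0.0365)=-1.4373;  ψ=arccos(-0.2981)=1.8735;  θ2=γ+ψ≈0.4362
arm 3 (φ=240.0°): x'=-0.0368, y'=-0.0405
  A=0.1268, B=-0.2720, C=(l²−L²−A²−y'²−z²)/(2L)=-0.1269
  θ3 = atan2(B,A) + arccos(C/0.3001) = 0.8729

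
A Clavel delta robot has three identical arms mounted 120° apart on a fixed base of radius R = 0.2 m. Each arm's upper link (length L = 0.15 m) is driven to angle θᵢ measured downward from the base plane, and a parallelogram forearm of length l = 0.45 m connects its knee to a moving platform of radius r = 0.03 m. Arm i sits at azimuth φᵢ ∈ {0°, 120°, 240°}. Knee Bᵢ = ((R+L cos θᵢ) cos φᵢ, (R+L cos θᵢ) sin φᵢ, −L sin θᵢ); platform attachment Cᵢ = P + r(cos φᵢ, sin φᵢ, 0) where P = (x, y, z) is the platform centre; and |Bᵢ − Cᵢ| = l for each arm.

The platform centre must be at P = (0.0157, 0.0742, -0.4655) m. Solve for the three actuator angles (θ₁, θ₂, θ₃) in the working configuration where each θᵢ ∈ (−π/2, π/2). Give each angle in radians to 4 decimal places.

arm 1 (φ=0.0°): x'=0.0157, y'=0.0742
  A cos θ + B sin θ = C:  0.1543·cos θ + -0.4655·sin θ = -0.2200
  √(A²+B²)=0.4904;  θ1 = -1.2507+2.0360 ≈ 0.7853
arm 2 (φ=120.0°): x'=0.0564, y'=-0.0507
  e−x'=0.1136;  (l²−L²−(e−x')²−y'²−z²)/2L = -0.1739
  θ2 = atan2(B,A) + arccos(C/0.4792) = 0.6107
rotate P by −φ3: (-0.0721, -0.0235, -0.4655)
  e−x'=0.2421;  (l²−L²−(e−x')²−y'²−z²)/2L = -0.3195
  √(A²+B²)=0.5247;  θ3 = -1.0912+2.2256 ≈ 1.1344

θ₁ = 0.7853, θ₂ = 0.6107, θ₃ = 1.1344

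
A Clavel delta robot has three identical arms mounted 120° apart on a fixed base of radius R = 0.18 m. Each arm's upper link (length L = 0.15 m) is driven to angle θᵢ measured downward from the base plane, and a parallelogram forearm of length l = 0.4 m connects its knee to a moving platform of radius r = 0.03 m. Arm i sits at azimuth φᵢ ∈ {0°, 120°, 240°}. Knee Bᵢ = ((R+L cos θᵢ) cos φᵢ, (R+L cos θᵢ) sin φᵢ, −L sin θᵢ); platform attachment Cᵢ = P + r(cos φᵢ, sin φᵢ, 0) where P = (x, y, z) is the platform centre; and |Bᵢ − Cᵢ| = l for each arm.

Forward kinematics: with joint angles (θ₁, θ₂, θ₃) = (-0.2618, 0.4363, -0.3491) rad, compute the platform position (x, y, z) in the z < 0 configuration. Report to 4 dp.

arm 1 at φ=0.0°: (R−r)+L cos θ1 = 0.2949;  centre 1 = (0.2949, 0.0000, 0.0388)
centre 2 = (0.2859·cos120.0°, 0.2859·sin120.0°, -0.0634) = (-0.1430, 0.2476, -0.0634)
centre 3 = (0.2910·cos240.0°, 0.2910·sin240.0°, 0.0513) = (-0.1455, -0.2520, 0.0513)
|centre ₂|²−|centre ₁|² = -0.0027;  |centre ₃|²−|centre ₁|² = -0.0012
plane₁₂: -0.8757x+0.4953y+-0.2044z = -0.0027
Cramer: x(z) = 0.0022-0.1033z;  y(z) = -0.0015+0.2301z
sphere 1 gives Az²+Bz+C=0 with A=1.0636, B=-0.0179, C=-0.0728;  B²−4AC=0.3102;  roots -0.2534, 0.2702;  negative root z = -0.2534
x = 0.0284, y = -0.0598

(0.0284, -0.0598, -0.2534)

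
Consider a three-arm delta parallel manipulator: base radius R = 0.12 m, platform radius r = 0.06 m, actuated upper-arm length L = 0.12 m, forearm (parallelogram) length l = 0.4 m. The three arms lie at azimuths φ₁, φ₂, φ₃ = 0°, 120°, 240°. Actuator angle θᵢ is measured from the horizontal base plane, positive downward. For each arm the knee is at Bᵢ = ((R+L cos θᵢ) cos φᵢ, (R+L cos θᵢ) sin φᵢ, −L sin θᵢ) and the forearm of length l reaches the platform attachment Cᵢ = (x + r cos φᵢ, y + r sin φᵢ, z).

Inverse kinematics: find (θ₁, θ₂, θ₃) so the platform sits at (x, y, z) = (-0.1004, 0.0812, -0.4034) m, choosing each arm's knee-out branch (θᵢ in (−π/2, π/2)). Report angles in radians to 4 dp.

θ₁ = 0.8730, θ₂ = 0.0876, θ₃ = 0.6113

arm 1 (φ=0.0°): x'=-0.1004, y'=0.0812
  A=0.1604, B=-0.4034, C=(l²−L²−A²−y'²−z²)/(2L)=-0.2061
  θ1 = atan2(B,A) + arccos(C/0.4341) = 0.8730
arm 2 (φ=120.0°): x'=0.1205, y'=0.0463
  e−x'=-0.0605;  (l²−L²−(e−x')²−y'²−z²)/2L = -0.0956
  γ=atan2(-0.4034,-0.0605)=-1.7197;  ψ=arccos(-0.2343)=1.8073;  θ2=γ+ψ≈0.0876
φ3=240.0° → target in arm frame (-0.0201, -0.1275)
  e−x'=0.0801;  (l²−L²−(e−x')²−y'²−z²)/2L = -0.1659
  θ3 = atan2(B,A) + arccos(C/0.4113) = 0.6113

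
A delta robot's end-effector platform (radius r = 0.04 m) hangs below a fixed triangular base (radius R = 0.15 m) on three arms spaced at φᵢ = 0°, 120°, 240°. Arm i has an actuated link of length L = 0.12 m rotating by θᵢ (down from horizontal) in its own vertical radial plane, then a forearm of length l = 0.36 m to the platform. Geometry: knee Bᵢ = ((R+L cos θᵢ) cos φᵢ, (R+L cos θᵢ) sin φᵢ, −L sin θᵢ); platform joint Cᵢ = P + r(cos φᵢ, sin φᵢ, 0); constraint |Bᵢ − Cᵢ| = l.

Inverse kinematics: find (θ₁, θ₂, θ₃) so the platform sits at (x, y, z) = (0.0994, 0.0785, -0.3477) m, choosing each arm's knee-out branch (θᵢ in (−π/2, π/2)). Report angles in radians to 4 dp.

θ₁ = 0.1743, θ₂ = 0.6107, θ₃ = 1.2218

φ1=0.0° → target in arm frame (0.0994, 0.0785)
  e−x'=0.0106;  (l²−L²−(e−x')²−y'²−z²)/2L = -0.0499
  √(A²+B²)=0.3479;  θ1 = -1.5403+1.7147 ≈ 0.1743
rotate P by −φ2: (0.0183, -0.1253, -0.3477)
  A=0.0917, B=-0.3477, C=(l²−L²−A²−y'²−z²)/(2L)=-0.1242
  γ=atan2(-0.3477,0.0917)=-1.3129;  ψ=arccos(-0.3455)=1.9235;  θ2=γ+ψ≈0.6107
φ3=240.0° → target in arm frame (-0.1177, 0.0468)
  A cos θ + B sin θ = C:  0.2277·cos θ + -0.3477·sin θ = -0.2489
  √(A²+B²)=0.4156;  θ3 = -0.9910+2.2128 ≈ 1.2218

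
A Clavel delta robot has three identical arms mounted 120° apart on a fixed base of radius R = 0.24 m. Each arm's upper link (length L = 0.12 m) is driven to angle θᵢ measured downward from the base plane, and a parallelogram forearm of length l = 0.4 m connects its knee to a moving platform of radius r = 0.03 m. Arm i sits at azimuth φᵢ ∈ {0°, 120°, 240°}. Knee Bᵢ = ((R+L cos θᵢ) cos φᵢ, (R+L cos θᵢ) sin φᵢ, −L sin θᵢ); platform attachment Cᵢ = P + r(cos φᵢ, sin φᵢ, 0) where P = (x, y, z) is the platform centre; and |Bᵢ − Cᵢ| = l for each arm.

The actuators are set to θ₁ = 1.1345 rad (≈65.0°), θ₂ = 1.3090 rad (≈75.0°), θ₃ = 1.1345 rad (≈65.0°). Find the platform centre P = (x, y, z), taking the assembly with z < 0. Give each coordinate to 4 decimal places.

arm 1 at φ=0.0°: ρ1 = 0.2607;  centre 1 = (0.2607, 0.0000, -0.1088)
centre 2 = (0.2411·cos120.0°, 0.2411·sin120.0°, -0.1159) = (-0.1205, 0.2088, -0.1159)
centre 3 = (0.2607·cos240.0°, 0.2607·sin240.0°, -0.1088) = (-0.1304, -0.2258, -0.1088)
subtract pairs → two planes through P
[-0.7625 0.4175 -0.0143]·P = -0.0083;  [-0.7821 -0.4516 0.0000]·P = 0.0000
det = 0.6709;  x = 0.0056+-0.0096z,  y = -0.0096+0.0167z
sphere 1 gives Az²+Bz+C=0 with A=1.0004, B=0.2221, C=-0.0830;  B²−4AC=0.3814;  roots -0.4197, 0.1976;  negative root z = -0.4197
x = 0.0096, y = -0.0166

(0.0096, -0.0166, -0.4197)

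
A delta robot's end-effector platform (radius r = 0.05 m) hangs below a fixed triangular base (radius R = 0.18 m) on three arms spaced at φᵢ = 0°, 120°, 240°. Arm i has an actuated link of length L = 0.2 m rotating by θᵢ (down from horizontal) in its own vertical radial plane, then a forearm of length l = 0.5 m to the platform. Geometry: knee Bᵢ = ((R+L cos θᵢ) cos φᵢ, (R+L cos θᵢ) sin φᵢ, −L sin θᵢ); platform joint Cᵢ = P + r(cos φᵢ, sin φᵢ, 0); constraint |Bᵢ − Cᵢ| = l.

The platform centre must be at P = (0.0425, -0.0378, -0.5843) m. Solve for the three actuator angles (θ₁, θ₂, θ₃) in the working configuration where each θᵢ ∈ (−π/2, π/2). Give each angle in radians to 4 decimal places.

θ₁ = 0.7853, θ₂ = 1.0470, θ₃ = 0.8726

rotate P by −φ1: (0.0425, -0.0378, -0.5843)
  A=0.0875, B=-0.5843, C=(l²−L²−A²−y'²−z²)/(2L)=-0.3512
  θ1 = atan2(B,A) + arccos(C/0.5908) = 0.7853
arm 2 (φ=120.0°): x'=-0.0540, y'=-0.0179
  A cos θ + B sin θ = C:  0.1840·cos θ + -0.5843·sin θ = -0.4139
  √(A²+B²)=0.6126;  θ2 = -1.2657+2.3128 ≈ 1.0470
rotate P by −φ3: (0.0115, 0.0557, -0.5843)
  e−x'=0.1185;  (l²−L²−(e−x')²−y'²−z²)/2L = -0.3714
  √(A²+B²)=0.5962;  θ3 = -1.3707+2.2433 ≈ 0.8726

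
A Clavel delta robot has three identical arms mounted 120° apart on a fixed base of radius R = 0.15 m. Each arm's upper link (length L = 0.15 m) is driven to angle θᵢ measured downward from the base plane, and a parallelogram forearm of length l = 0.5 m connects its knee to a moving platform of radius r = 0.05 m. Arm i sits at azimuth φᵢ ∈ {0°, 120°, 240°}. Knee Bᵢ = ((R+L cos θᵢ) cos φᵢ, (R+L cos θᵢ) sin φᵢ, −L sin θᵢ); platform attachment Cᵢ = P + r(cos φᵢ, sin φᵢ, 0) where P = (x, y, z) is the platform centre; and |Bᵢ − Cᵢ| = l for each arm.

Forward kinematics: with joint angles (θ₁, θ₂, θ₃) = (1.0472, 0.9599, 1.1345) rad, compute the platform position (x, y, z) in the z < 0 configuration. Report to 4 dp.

(0.0002, 0.0333, -0.5972)

φ1=0.0°: virtual centre (0.1750, 0.0000, -0.1299), radius l
φ2=120.0°: virtual centre (-0.0930, 0.1611, -0.1229), radius l
φ3=240.0°: virtual centre (-0.0817, -0.1415, -0.1359), radius l
eliminate P² terms by subtracting sphere 1 from 2 and 3
plane₁₂: -0.5360x+0.3222y+0.0141z = 0.0022
det = 0.3171;  x = 0.0004+0.0003z,  y = 0.0075+-0.0432z
sphere 1 gives Az²+Bz+C=0 with A=1.0019, B=0.2591, C=-0.2026;  B²−4AC=0.8789;  roots -0.5972, 0.3386;  negative root z = -0.5972
x = 0.0002, y = 0.0333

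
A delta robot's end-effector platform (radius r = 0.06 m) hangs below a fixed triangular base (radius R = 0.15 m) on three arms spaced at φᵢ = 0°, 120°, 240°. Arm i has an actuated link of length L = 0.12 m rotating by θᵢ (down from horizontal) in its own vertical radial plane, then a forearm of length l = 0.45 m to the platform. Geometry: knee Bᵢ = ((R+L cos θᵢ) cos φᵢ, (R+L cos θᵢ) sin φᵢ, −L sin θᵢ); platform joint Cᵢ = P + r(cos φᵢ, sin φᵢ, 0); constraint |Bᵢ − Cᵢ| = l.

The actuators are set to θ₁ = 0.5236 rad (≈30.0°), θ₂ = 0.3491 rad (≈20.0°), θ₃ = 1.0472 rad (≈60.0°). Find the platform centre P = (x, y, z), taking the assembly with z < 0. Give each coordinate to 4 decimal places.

(0.0355, 0.1144, -0.4653)

arm 1 at φ=0.0°: e+L cos θ1 = 0.1939;  centre 1 = (0.1939, 0.0000, -0.0600)
φ2=120.0°: virtual centre (-0.1014, 0.1756, -0.0410), radius l
arm 3 at φ=240.0°: e+L cos θ3 = 0.1500;  centre 3 = (-0.0750, -0.1299, -0.1039)
eliminate P² terms by subtracting sphere 1 from 2 and 3
linear system: -0.5906x+0.3512y = 0.0016−0.0379z; -0.5378x+-0.2598y = -0.0079−-0.0878z
Cramer: x(z) = 0.0069-0.0614z;  y(z) = 0.0161-0.2111z
into |P−centre ₁|² = l²: 1.0483z² + 0.1361z + -0.1637 = 0;  Δ = 0.7048;  z = -0.4653 or 0.3355 → z<0 root = -0.4653
x = 0.0355, y = 0.1144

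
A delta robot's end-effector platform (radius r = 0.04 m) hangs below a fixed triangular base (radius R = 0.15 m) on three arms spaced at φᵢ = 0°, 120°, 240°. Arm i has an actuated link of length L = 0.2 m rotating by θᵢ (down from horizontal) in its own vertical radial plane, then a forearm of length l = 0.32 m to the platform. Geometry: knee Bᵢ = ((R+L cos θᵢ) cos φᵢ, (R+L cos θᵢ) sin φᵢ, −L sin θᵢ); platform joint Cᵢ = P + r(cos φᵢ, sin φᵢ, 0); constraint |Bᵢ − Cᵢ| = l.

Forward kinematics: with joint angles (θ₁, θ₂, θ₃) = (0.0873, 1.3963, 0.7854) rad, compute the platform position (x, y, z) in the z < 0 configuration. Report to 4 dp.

O1 = (0.3092·cos0.0°, 0.3092·sin0.0°, -0.0174) = (0.3092, 0.0000, -0.0174)
arm 2 at φ=120.0°: ρ2 = 0.1447;  O2 = (-0.0724, 0.1253, -0.1970)
arm 3 at φ=240.0°: ρ3 = 0.2514;  O3 = (-0.1257, -0.2177, -0.1414)
subtract pairs → two planes through P
[-0.7632 0.2507 -0.3590]·P = -0.0362;  [-0.8699 -0.4355 -0.2480]·P = -0.0127
det = 0.5504;  x = 0.0344+-0.3970z,  y = -0.0396+0.2236z
sphere 1 gives Az²+Bz+C=0 with A=1.2076, B=0.2354, C=-0.0250;  B²−4AC=0.1762;  roots -0.2713, 0.0763;  negative root z = -0.2713
x = 0.1421, y = -0.1002

(0.1421, -0.1002, -0.2713)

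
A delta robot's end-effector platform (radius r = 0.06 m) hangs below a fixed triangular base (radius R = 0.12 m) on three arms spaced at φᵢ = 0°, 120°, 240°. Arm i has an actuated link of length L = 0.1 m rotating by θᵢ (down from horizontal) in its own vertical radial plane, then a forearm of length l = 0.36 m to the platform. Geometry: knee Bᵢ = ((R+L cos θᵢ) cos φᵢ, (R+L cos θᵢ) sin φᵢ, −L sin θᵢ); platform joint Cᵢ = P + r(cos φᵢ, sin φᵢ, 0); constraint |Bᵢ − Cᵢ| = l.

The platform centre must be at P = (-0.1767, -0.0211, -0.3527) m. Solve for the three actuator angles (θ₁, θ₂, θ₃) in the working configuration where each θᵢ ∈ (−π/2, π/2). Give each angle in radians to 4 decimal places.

arm 1 (φ=0.0°): x'=-0.1767, y'=-0.0211
  A cos θ + B sin θ = C:  0.2367·cos θ + -0.3527·sin θ = -0.3063
  √(A²+B²)=0.4248;  θ1 = -0.9797+2.3764 ≈ 1.3966
rotate P by −φ2: (0.0701, 0.1636, -0.3527)
  e−x'=-0.0101;  (l²−L²−(e−x')²−y'²−z²)/2L = -0.1583
  √(A²+B²)=0.3528;  θ2 = -1.5994+2.0360 ≈ 0.4366
arm 3 (φ=240.0°): x'=0.1066, y'=-0.1425
  A=-0.0466, B=-0.3527, C=(l²−L²−A²−y'²−z²)/(2L)=-0.1364
  θ3 = atan2(B,A) + arccos(C/0.3558) = 0.2619

θ₁ = 1.3966, θ₂ = 0.4366, θ₃ = 0.2619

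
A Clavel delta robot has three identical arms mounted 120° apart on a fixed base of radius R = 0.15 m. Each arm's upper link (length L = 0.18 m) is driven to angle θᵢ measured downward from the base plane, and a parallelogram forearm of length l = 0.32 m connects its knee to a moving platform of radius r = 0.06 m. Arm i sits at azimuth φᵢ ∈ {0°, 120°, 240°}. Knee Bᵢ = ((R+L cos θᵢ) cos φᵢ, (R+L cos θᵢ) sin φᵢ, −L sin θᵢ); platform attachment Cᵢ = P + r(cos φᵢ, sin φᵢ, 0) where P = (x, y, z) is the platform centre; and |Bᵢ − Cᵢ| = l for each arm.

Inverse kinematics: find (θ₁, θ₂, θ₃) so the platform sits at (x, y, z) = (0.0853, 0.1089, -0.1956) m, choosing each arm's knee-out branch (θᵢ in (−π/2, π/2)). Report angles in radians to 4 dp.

θ₁ = -0.2618, θ₂ = 0.0000, θ₃ = 1.0474

arm 1 (φ=0.0°): x'=0.0853, y'=0.1089
  A=0.0047, B=-0.1956, C=(l²−L²−A²−y'²−z²)/(2L)=0.0552
  θ1 = atan2(B,A) + arccos(C/0.1957) = -0.2618
rotate P by −φ2: (0.0517, -0.1283, -0.1956)
  A cos θ + B sin θ = C:  0.0383·cos θ + -0.1956·sin θ = 0.0383
  γ=atan2(-0.1956,0.0383)=-1.3772;  ψ=arccos(0.1924)=1.3772;  θ2=γ+ψ≈0.0000
φ3=240.0° → target in arm frame (-0.1370, 0.0194)
  e−x'=0.2270;  (l²−L²−(e−x')²−y'²−z²)/2L = -0.0560
  γ=atan2(-0.1956,0.2270)=-0.7113;  ψ=arccos(-0.1868)=1.7587;  θ3=γ+ψ≈1.0474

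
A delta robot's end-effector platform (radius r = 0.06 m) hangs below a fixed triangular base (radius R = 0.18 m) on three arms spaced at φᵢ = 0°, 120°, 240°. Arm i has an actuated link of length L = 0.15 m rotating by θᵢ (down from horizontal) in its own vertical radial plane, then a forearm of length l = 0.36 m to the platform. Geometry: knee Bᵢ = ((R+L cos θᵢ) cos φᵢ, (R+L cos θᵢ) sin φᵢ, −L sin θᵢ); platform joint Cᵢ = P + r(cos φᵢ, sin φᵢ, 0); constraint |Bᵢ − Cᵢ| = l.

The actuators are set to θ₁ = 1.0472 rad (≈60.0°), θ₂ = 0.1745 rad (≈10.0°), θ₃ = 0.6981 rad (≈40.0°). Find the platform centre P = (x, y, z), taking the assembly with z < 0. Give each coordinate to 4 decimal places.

centre 1 = (0.1950·cos0.0°, 0.1950·sin0.0°, -0.1299) = (0.1950, 0.0000, -0.1299)
φ2=120.0°: virtual centre (-0.1339, 0.2319, -0.0260), radius l
φ3=240.0°: virtual centre (-0.1175, -0.2034, -0.0964), radius l
|centre ₂|²−|centre ₁|² = 0.0175;  |centre ₃|²−|centre ₁|² = 0.0096
plane₁₂: -0.6577x+0.4637y+0.2077z = 0.0175
det = 0.5574;  x = -0.0207+0.2074z,  y = 0.0083+-0.1539z
quadratic in z: (1.0667)z²+(0.1678)z+(-0.0661)=0, √Δ=0.5570 → z ∈ {-0.3398, 0.1825}; z = -0.3398 (taking z<0)
x = -0.0912, y = 0.0605

(-0.0912, 0.0605, -0.3398)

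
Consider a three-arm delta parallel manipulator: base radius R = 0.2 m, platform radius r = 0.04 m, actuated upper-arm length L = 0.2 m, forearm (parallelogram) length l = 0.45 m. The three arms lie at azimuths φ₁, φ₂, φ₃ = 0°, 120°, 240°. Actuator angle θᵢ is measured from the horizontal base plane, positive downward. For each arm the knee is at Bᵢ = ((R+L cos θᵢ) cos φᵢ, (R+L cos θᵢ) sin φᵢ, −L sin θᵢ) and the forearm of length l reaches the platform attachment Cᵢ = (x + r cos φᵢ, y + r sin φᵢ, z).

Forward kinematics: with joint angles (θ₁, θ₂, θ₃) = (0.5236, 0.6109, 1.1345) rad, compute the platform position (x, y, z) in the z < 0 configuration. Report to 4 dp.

arm 1 at φ=0.0°: e+L cos θ1 = 0.3332;  O1 = (0.3332, 0.0000, -0.1000)
φ2=120.0°: virtual centre (-0.1619, 0.2804, -0.1147), radius l
O3 = (0.2445·cos240.0°, 0.2445·sin240.0°, -0.1813) = (-0.1223, -0.2118, -0.1813)
|O₂|²−|O₁|² = -0.0030;  |O₃|²−|O₁|² = -0.0284
[-0.9902 0.5609 -0.0294]·P = -0.0030;  [-0.9109 -0.4235 -0.1625]·P = -0.0284
Cramer: x(z) = 0.0185-0.1114z;  y(z) = 0.0273-0.1442z
quadratic in z: (1.0332)z²+(0.2623)z+(-0.0927)=0, √Δ=0.6722 → z ∈ {-0.4522, 0.1984}; z = -0.4522 (taking z<0)
x = 0.0689, y = 0.0925

(0.0689, 0.0925, -0.4522)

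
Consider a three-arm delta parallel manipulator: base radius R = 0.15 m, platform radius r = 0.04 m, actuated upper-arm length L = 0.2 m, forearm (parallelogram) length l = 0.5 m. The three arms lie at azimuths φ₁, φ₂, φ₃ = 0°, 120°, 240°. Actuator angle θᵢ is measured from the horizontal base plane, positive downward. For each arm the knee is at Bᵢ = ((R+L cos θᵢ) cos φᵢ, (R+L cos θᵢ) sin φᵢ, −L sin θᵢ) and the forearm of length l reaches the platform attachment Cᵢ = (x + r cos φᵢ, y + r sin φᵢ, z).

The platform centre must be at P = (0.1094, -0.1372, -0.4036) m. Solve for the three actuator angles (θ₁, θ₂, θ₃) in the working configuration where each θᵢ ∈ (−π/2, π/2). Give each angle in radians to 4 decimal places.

θ₁ = -0.1746, θ₂ = 0.7854, θ₃ = 0.0002

arm 1 (φ=0.0°): x'=0.1094, y'=-0.1372
  A=0.0006, B=-0.4036, C=(l²−L²−A²−y'²−z²)/(2L)=0.0707
  √(A²+B²)=0.4036;  θ1 = -1.5693+1.3947 ≈ -0.1746
rotate P by −φ2: (-0.1735, -0.0261, -0.4036)
  A=0.2835, B=-0.4036, C=(l²−L²−A²−y'²−z²)/(2L)=-0.0849
  √(A²+B²)=0.4932;  θ2 = -0.9584+1.7438 ≈ 0.7854
arm 3 (φ=240.0°): x'=0.0641, y'=0.1633
  A=0.0459, B=-0.4036, C=(l²−L²−A²−y'²−z²)/(2L)=0.0458
  θ3 = atan2(B,A) + arccos(C/0.4062) = 0.0002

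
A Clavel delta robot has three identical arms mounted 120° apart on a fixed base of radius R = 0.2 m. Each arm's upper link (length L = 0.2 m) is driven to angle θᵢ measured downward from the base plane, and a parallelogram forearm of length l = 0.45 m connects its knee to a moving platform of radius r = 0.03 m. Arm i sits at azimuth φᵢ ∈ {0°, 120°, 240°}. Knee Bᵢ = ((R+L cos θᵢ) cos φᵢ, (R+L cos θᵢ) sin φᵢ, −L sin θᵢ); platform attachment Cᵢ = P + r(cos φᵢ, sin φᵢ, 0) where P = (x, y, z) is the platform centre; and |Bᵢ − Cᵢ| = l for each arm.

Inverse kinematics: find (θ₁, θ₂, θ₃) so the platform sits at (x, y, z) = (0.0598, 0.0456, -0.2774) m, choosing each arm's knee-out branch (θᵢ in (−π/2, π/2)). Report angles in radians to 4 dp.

θ₁ = -0.2621, θ₂ = 0.0872, θ₃ = 0.5239

φ1=0.0° → target in arm frame (0.0598, 0.0456)
  A cos θ + B sin θ = C:  0.1102·cos θ + -0.2774·sin θ = 0.1783
  √(A²+B²)=0.2985;  θ1 = -1.1927+0.9305 ≈ -0.2621
rotate P by −φ2: (0.0096, -0.0746, -0.2774)
  e−x'=0.1604;  (l²−L²−(e−x')²−y'²−z²)/2L = 0.1356
  θ2 = atan2(B,A) + arccos(C/0.3204) = 0.0872
rotate P by −φ3: (-0.0694, 0.0290, -0.2774)
  A=0.2394, B=-0.2774, C=(l²−L²−A²−y'²−z²)/(2L)=0.0685
  θ3 = atan2(B,A) + arccos(C/0.3664) = 0.5239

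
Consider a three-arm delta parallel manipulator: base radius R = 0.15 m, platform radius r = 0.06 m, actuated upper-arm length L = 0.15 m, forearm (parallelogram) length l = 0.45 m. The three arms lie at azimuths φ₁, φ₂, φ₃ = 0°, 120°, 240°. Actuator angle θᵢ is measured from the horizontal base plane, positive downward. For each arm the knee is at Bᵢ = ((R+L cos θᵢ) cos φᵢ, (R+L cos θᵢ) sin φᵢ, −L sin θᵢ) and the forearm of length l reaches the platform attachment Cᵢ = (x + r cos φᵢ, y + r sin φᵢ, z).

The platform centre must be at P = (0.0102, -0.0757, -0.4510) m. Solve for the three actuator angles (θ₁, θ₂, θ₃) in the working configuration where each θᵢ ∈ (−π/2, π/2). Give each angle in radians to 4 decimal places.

arm 1 (φ=0.0°): x'=0.0102, y'=-0.0757
  A=0.0798, B=-0.4510, C=(l²−L²−A²−y'²−z²)/(2L)=-0.1183
  γ=atan2(-0.4510,0.0798)=-1.3957;  ψ=arccos(-0.2584)=1.8321;  θ1=γ+ψ≈0.4365
arm 2 (φ=120.0°): x'=-0.0707, y'=0.0290
  A=0.1607, B=-0.4510, C=(l²−L²−A²−y'²−z²)/(2L)=-0.1668
  θ2 = atan2(B,A) + arccos(C/0.4788) = 0.6982
rotate P by −φ3: (0.0605, 0.0467, -0.4510)
  A=0.0295, B=-0.4510, C=(l²−L²−A²−y'²−z²)/(2L)=-0.0882
  γ=atan2(-0.4510,0.0295)=-1.5054;  ψ=arccos(-0.1951)=1.7672;  θ3=γ+ψ≈0.2618

θ₁ = 0.4365, θ₂ = 0.6982, θ₃ = 0.2618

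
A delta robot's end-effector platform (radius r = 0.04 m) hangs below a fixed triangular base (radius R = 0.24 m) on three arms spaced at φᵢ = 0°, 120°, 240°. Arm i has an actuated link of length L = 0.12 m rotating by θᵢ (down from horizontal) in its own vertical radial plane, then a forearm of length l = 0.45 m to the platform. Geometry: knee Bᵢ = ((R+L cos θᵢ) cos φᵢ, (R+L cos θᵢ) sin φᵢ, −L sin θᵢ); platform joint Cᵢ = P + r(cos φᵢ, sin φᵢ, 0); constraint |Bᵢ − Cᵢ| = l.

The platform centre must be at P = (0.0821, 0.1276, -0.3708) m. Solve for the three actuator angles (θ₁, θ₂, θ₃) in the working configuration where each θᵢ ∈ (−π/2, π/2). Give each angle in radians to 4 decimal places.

θ₁ = 0.0873, θ₂ = 0.1749, θ₃ = 1.3968

φ1=0.0° → target in arm frame (0.0821, 0.1276)
  e−x'=0.1179;  (l²−L²−(e−x')²−y'²−z²)/2L = 0.0851
  √(A²+B²)=0.3891;  θ1 = -1.2629+1.3503 ≈ 0.0873
arm 2 (φ=120.0°): x'=0.0695, y'=-0.1349
  A cos θ + B sin θ = C:  0.1305·cos θ + -0.3708·sin θ = 0.0640
  √(A²+B²)=0.3931;  θ2 = -1.2323+1.4072 ≈ 0.1749
rotate P by −φ3: (-0.1516, 0.0073, -0.3708)
  e−x'=0.3516;  (l²−L²−(e−x')²−y'²−z²)/2L = -0.3043
  γ=atan2(-0.3708,0.3516)=-0.8120;  ψ=arccos(-0.5956)=2.2088;  θ3=γ+ψ≈1.3968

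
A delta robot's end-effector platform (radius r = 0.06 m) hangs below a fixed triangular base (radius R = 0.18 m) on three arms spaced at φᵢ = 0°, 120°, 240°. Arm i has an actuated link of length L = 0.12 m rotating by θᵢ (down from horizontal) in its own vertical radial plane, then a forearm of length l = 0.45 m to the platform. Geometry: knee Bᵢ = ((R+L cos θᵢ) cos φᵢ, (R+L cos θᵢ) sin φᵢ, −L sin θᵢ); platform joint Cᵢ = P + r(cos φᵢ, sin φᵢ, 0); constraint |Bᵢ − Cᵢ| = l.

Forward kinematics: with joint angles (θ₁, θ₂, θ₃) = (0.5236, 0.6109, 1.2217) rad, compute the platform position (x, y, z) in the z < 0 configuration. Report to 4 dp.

(0.0654, 0.0897, -0.4715)

φ1=0.0°: virtual centre (0.2239, 0.0000, -0.0600), radius l
arm 2 at φ=120.0°: ρ2 = 0.2183;  centre 2 = (-0.1091, 0.1890, -0.0688)
φ3=240.0°: virtual centre (-0.0805, -0.1395, -0.1128), radius l
subtract pairs → two planes through P
plane₁₂: -0.6661x+0.3781y+-0.0177z = -0.0014
det = 0.4160;  x = 0.0146+-0.1077z,  y = 0.0222+-0.1431z
quadratic in z: (1.0321)z²+(0.1588)z+(-0.1546)=0, √Δ=0.8145 → z ∈ {-0.4715, 0.3177}; z = -0.4715 (taking z<0)
x = 0.0654, y = 0.0897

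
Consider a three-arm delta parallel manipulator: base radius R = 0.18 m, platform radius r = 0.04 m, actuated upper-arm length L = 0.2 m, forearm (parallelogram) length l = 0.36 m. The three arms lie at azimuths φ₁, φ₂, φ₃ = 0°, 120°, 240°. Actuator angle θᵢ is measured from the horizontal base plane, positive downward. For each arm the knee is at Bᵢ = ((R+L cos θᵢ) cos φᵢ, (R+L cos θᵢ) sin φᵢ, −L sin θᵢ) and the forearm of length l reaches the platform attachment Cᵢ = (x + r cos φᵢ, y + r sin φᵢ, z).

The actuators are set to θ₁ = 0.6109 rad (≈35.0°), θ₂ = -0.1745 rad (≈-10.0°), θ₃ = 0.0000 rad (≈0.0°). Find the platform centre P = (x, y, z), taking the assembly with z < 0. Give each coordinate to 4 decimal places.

centre 1 = (0.3038·cos0.0°, 0.3038·sin0.0°, -0.1147) = (0.3038, 0.0000, -0.1147)
arm 2 at φ=120.0°: ρ2 = 0.3370;  centre 2 = (-0.1685, 0.2918, 0.0347)
arm 3 at φ=240.0°: ρ3 = 0.3400;  centre 3 = (-0.1700, -0.2944, 0.0000)
|centre ₂|²−|centre ₁|² = 0.0093;  |centre ₃|²−|centre ₁|² = 0.0101
plane₁₂: -0.9446x+0.5836y+0.2989z = 0.0093
det = 1.1094;  x = -0.0103+0.2794z,  y = -0.0007+-0.0600z
into |P−centre ₁|² = l²: 1.0816z² + 0.0540z + -0.0178 = 0;  Δ = 0.0799;  z = -0.1556 or 0.1057 → z<0 root = -0.1556
x = -0.0537, y = 0.0086

(-0.0537, 0.0086, -0.1556)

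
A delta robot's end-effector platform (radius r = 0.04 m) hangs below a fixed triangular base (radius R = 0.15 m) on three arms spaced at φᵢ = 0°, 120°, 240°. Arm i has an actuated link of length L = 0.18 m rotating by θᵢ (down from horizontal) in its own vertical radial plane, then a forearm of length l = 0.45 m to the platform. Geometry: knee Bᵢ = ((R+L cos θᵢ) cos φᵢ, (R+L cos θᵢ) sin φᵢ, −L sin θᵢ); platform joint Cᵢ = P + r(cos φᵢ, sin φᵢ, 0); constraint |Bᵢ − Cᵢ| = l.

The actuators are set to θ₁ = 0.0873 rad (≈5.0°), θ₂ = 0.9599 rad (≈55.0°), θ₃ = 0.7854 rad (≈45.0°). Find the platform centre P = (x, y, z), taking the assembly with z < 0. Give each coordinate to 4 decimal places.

arm 1 at φ=0.0°: e+L cos θ1 = 0.2893;  O1 = (0.2893, 0.0000, -0.0157)
arm 2 at φ=120.0°: e+L cos θ2 = 0.2132;  O2 = (-0.1066, 0.1847, -0.1474)
O3 = (0.2373·cos240.0°, 0.2373·sin240.0°, -0.1273) = (-0.1186, -0.2055, -0.1273)
subtract pairs → two planes through P
[-0.7919 0.3694 -0.2635]·P = -0.0167;  [-0.8159 -0.4110 -0.2232]·P = -0.0114
det = 0.6268;  x = 0.0177+-0.3043z,  y = -0.0073+0.0611z
quadratic in z: (1.0963)z²+(0.1958)z+(-0.1284)=0, √Δ=0.7756 → z ∈ {-0.4430, 0.2644}; z = -0.4430 (taking z<0)
x = 0.1525, y = -0.0344

(0.1525, -0.0344, -0.4430)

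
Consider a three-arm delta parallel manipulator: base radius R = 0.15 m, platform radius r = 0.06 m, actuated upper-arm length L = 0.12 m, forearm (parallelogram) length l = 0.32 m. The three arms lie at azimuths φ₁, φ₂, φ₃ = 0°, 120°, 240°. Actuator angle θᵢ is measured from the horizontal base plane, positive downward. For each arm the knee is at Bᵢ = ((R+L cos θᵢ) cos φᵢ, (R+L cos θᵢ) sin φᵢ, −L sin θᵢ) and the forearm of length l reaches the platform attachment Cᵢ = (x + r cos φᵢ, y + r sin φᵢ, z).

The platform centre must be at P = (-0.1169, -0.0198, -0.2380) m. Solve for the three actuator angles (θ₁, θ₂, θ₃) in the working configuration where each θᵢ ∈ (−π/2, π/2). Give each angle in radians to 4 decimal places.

θ₁ = 0.8727, θ₂ = -0.0875, θ₃ = -0.3495

arm 1 (φ=0.0°): x'=-0.1169, y'=-0.0198
  A=0.2069, B=-0.2380, C=(l²−L²−A²−y'²−z²)/(2L)=-0.0493
  γ=atan2(-0.2380,0.2069)=-0.8552;  ψ=arccos(-0.1565)=1.7279;  θ1=γ+ψ≈0.8727
rotate P by −φ2: (0.0413, 0.1111, -0.2380)
  A=0.0487, B=-0.2380, C=(l²−L²−A²−y'²−z²)/(2L)=0.0693
  √(A²+B²)=0.2429;  θ2 = -1.3690+1.2815 ≈ -0.0875
φ3=240.0° → target in arm frame (0.0756, -0.0913)
  A cos θ + B sin θ = C:  0.0144·cos θ + -0.2380·sin θ = 0.0950
  γ=atan2(-0.2380,0.0144)=-1.5104;  ψ=arccos(0.3985)=1.1609;  θ3=γ+ψ≈-0.3495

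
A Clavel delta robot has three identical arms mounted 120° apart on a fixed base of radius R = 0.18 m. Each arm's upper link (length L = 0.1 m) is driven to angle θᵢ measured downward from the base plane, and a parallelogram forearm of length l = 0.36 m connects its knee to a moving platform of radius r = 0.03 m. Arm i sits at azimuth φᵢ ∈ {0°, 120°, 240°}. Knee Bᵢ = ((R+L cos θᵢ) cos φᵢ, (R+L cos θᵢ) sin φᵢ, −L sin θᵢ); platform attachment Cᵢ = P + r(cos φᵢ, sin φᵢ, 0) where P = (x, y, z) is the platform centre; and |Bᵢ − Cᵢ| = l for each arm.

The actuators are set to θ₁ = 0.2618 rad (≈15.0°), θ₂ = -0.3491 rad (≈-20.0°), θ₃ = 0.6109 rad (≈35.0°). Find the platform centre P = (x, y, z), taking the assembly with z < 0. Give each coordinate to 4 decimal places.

(-0.0062, 0.0651, -0.2738)

φ1=0.0°: virtual centre (0.2466, 0.0000, -0.0259), radius l
φ2=120.0°: virtual centre (-0.1220, 0.2113, 0.0342), radius l
φ3=240.0°: virtual centre (-0.1160, -0.2008, -0.0574), radius l
eliminate P² terms by subtracting sphere 1 from 2 and 3
[-0.7372 0.4226 0.1202]·P = -0.0008;  [-0.7251 -0.4017 -0.0630]·P = -0.0044
Cramer: x(z) = 0.0036+0.0360z;  y(z) = 0.0044-0.2217z
quadratic in z: (1.0504)z²+(0.0323)z+(-0.0699)=0, √Δ=0.5428 → z ∈ {-0.2738, 0.2430}; z = -0.2738 (taking z<0)
x = -0.0062, y = 0.0651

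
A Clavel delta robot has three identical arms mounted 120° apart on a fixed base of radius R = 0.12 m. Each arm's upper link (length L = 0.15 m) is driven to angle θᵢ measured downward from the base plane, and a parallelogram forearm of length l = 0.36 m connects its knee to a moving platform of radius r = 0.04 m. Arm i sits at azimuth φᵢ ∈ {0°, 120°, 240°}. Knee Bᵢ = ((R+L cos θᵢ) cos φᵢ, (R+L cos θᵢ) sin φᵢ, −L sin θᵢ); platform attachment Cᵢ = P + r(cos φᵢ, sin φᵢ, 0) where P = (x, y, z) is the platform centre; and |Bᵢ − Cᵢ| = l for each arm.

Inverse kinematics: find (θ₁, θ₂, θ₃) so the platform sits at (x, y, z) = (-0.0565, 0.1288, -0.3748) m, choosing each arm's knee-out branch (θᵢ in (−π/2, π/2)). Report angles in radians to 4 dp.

θ₁ = 0.9597, θ₂ = 0.1745, θ₃ = 1.0472

rotate P by −φ1: (-0.0565, 0.1288, -0.3748)
  e−x'=0.1365;  (l²−L²−(e−x')²−y'²−z²)/2L = -0.2287
  γ=atan2(-0.3748,0.1365)=-1.2215;  ψ=arccos(-0.5732)=2.1813;  θ1=γ+ψ≈0.9597
φ2=120.0° → target in arm frame (0.1398, -0.0155)
  e−x'=-0.0598;  (l²−L²−(e−x')²−y'²−z²)/2L = -0.1240
  γ=atan2(-0.3748,-0.0598)=-1.7290;  ψ=arccos(-0.3266)=1.9035;  θ2=γ+ψ≈0.1745
rotate P by −φ3: (-0.0833, -0.1133, -0.3748)
  A=0.1633, B=-0.3748, C=(l²−L²−A²−y'²−z²)/(2L)=-0.2429
  √(A²+B²)=0.4088;  θ3 = -1.1599+2.2071 ≈ 1.0472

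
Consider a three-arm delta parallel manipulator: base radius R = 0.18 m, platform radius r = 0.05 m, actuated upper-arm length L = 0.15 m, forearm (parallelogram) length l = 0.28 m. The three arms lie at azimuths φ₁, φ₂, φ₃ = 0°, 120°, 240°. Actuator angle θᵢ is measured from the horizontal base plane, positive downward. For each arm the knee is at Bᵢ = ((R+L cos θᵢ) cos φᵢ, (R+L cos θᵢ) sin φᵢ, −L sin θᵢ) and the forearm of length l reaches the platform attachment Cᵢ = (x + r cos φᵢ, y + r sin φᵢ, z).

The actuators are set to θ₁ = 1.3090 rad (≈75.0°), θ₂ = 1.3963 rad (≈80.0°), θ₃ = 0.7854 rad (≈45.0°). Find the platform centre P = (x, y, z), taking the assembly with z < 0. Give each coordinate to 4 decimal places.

φ1=0.0°: virtual centre (0.1688, 0.0000, -0.1449), radius l
O2 = (0.1560·cos120.0°, 0.1560·sin120.0°, -0.1477) = (-0.0780, 0.1351, -0.1477)
arm 3 at φ=240.0°: ρ3 = 0.2361;  O3 = (-0.1180, -0.2044, -0.1061)
|O₂|²−|O₁|² = -0.0033;  |O₃|²−|O₁|² = 0.0175
linear system: -0.4937x+0.2703y = -0.0033−-0.0057z; -0.5737x+-0.4089y = 0.0175−0.0776z
Cramer: x(z) = -0.0094+0.0523z;  y(z) = -0.0295+0.1165z
sphere 1 gives Az²+Bz+C=0 with A=1.0163, B=0.2643, C=-0.0248;  B²−4AC=0.1705;  roots -0.3331, 0.0731;  negative root z = -0.3331
x = -0.0269, y = -0.0683

(-0.0269, -0.0683, -0.3331)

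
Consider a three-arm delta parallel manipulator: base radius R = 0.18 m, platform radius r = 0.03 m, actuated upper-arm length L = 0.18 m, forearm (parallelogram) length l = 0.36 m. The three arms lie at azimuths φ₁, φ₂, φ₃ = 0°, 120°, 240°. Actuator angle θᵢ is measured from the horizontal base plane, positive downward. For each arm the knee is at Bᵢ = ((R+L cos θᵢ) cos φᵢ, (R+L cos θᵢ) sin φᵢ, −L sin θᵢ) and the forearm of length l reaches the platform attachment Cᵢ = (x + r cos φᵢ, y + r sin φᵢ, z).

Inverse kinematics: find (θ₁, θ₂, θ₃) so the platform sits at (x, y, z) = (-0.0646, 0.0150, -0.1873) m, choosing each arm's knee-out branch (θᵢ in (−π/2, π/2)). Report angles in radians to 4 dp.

arm 1 (φ=0.0°): x'=-0.0646, y'=0.0150
  A=0.2146, B=-0.1873, C=(l²−L²−A²−y'²−z²)/(2L)=0.0440
  γ=atan2(-0.1873,0.2146)=-0.7176;  ψ=arccos(0.1545)=1.4157;  θ1=γ+ψ≈0.6981
arm 2 (φ=120.0°): x'=0.0453, y'=0.0484
  A=0.1047, B=-0.1873, C=(l²−L²−A²−y'²−z²)/(2L)=0.1356
  √(A²+B²)=0.2146;  θ2 = -1.0610+0.8869 ≈ -0.1741
φ3=240.0° → target in arm frame (0.0193, -0.0634)
  e−x'=0.1307;  (l²−L²−(e−x')²−y'²−z²)/2L = 0.1139
  θ3 = atan2(B,A) + arccos(C/0.2284) = 0.0870

θ₁ = 0.6981, θ₂ = -0.1741, θ₃ = 0.0870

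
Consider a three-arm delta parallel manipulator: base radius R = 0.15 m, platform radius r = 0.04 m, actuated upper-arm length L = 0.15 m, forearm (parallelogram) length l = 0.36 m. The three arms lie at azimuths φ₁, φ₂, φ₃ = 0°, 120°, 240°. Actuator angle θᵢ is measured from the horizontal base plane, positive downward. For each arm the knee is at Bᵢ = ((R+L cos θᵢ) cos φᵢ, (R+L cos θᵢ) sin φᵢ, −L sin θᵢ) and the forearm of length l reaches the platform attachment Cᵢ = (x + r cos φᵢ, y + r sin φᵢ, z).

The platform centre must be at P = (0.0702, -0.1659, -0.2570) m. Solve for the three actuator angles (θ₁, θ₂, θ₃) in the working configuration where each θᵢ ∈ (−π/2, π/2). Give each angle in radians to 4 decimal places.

arm 1 (φ=0.0°): x'=0.0702, y'=-0.1659
  A=0.0398, B=-0.2570, C=(l²−L²−A²−y'²−z²)/(2L)=0.0398
  √(A²+B²)=0.2601;  θ1 = -1.4172+1.4171 ≈ -0.0001
arm 2 (φ=120.0°): x'=-0.1788, y'=0.0222
  A=0.2888, B=-0.2570, C=(l²−L²−A²−y'²−z²)/(2L)=-0.1428
  √(A²+B²)=0.3866;  θ2 = -0.7272+1.9491 ≈ 1.2218
φ3=240.0° → target in arm frame (0.1086, 0.1437)
  A cos θ + B sin θ = C:  0.0014·cos θ + -0.2570·sin θ = 0.0680
  √(A²+B²)=0.2570;  θ3 = -1.5652+1.3032 ≈ -0.2620

θ₁ = -0.0001, θ₂ = 1.2218, θ₃ = -0.2620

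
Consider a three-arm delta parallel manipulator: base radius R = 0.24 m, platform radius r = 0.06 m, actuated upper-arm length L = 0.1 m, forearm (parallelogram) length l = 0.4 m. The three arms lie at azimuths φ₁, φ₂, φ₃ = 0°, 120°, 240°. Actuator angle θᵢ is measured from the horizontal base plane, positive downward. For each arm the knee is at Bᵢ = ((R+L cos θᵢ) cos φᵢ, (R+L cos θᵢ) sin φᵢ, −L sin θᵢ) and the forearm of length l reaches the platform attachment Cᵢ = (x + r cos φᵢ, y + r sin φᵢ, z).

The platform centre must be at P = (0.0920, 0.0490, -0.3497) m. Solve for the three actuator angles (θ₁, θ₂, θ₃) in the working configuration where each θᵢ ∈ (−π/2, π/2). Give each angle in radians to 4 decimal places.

θ₁ = 0.0005, θ₂ = 0.6982, θ₃ = 1.2222

φ1=0.0° → target in arm frame (0.0920, 0.0490)
  A=0.0880, B=-0.3497, C=(l²−L²−A²−y'²−z²)/(2L)=0.0878
  √(A²+B²)=0.3606;  θ1 = -1.3243+1.3248 ≈ 0.0005
rotate P by −φ2: (-0.0036, -0.1042, -0.3497)
  e−x'=0.1836;  (l²−L²−(e−x')²−y'²−z²)/2L = -0.0842
  γ=atan2(-0.3497,0.1836)=-1.0874;  ψ=arccos(-0.2132)=1.7856;  θ2=γ+ψ≈0.6982
arm 3 (φ=240.0°): x'=-0.0884, y'=0.0552
  A=0.2684, B=-0.3497, C=(l²−L²−A²−y'²−z²)/(2L)=-0.2370
  √(A²+B²)=0.4408;  θ3 = -0.9161+2.1383 ≈ 1.2222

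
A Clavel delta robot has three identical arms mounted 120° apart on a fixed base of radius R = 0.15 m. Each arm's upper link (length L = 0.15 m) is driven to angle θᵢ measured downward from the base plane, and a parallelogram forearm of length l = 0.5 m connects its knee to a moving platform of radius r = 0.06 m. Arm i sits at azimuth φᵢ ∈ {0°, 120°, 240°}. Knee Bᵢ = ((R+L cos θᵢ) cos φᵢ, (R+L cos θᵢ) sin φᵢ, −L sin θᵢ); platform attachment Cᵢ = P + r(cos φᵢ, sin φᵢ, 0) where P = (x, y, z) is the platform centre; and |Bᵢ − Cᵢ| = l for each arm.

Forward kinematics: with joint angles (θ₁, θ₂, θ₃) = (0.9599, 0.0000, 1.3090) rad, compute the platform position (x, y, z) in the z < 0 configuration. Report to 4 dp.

arm 1 at φ=0.0°: ρ1 = 0.1760;  centre 1 = (0.1760, 0.0000, -0.1229)
arm 2 at φ=120.0°: ρ2 = 0.2400;  centre 2 = (-0.1200, 0.2078, 0.0000)
arm 3 at φ=240.0°: ρ3 = 0.1288;  centre 3 = (-0.0644, -0.1116, -0.1449)
eliminate P² terms by subtracting sphere 1 from 2 and 3
[-0.5921 0.4157 0.2457]·P = 0.0115;  [-0.4809 -0.2231 -0.0440]·P = -0.0085
Cramer: x(z) = 0.0029+0.1100z;  y(z) = 0.0318-0.4345z
sphere 1 gives Az²+Bz+C=0 with A=1.2009, B=0.1800, C=-0.2039;  B²−4AC=1.0119;  roots -0.4938, 0.3439;  negative root z = -0.4938
x = -0.0514, y = 0.2464

(-0.0514, 0.2464, -0.4938)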